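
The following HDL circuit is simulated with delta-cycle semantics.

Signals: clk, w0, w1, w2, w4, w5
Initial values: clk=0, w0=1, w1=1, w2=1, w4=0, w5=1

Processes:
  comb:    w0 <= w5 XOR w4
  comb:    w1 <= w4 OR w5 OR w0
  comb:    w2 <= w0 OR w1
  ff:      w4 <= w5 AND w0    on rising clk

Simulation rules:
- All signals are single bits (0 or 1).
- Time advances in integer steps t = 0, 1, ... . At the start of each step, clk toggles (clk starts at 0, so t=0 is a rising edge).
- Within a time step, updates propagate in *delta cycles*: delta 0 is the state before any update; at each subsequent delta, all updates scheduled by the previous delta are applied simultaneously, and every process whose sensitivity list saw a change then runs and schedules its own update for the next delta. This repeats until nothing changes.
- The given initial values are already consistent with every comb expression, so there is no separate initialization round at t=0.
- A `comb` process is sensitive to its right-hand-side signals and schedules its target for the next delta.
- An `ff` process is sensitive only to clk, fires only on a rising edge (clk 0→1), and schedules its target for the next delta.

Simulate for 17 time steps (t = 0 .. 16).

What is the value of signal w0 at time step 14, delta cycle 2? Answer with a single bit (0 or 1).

[bits: w0,w2,w1,clk,w4,w5]
t=0: Δ0=111001 Δ1=111101 Δ2=111111 Δ3=011111 | 3Δ
t=1: Δ0=011111 Δ1=011011 | 1Δ
t=2: Δ0=011011 Δ1=011111 Δ2=011101 Δ3=111101 | 3Δ
t=3: Δ0=111101 Δ1=111001 | 1Δ
t=4: Δ0=111001 Δ1=111101 Δ2=111111 Δ3=011111 | 3Δ
t=5: Δ0=011111 Δ1=011011 | 1Δ
t=6: Δ0=011011 Δ1=011111 Δ2=011101 Δ3=111101 | 3Δ
t=7: Δ0=111101 Δ1=111001 | 1Δ
t=8: Δ0=111001 Δ1=111101 Δ2=111111 Δ3=011111 | 3Δ
t=9: Δ0=011111 Δ1=011011 | 1Δ
t=10: Δ0=011011 Δ1=011111 Δ2=011101 Δ3=111101 | 3Δ
t=11: Δ0=111101 Δ1=111001 | 1Δ
t=12: Δ0=111001 Δ1=111101 Δ2=111111 Δ3=011111 | 3Δ
t=13: Δ0=011111 Δ1=011011 | 1Δ
t=14: Δ0=011011 Δ1=011111 Δ2=011101 Δ3=111101 | 3Δ
t=15: Δ0=111101 Δ1=111001 | 1Δ
t=16: Δ0=111001 Δ1=111101 Δ2=111111 Δ3=011111 | 3Δ

0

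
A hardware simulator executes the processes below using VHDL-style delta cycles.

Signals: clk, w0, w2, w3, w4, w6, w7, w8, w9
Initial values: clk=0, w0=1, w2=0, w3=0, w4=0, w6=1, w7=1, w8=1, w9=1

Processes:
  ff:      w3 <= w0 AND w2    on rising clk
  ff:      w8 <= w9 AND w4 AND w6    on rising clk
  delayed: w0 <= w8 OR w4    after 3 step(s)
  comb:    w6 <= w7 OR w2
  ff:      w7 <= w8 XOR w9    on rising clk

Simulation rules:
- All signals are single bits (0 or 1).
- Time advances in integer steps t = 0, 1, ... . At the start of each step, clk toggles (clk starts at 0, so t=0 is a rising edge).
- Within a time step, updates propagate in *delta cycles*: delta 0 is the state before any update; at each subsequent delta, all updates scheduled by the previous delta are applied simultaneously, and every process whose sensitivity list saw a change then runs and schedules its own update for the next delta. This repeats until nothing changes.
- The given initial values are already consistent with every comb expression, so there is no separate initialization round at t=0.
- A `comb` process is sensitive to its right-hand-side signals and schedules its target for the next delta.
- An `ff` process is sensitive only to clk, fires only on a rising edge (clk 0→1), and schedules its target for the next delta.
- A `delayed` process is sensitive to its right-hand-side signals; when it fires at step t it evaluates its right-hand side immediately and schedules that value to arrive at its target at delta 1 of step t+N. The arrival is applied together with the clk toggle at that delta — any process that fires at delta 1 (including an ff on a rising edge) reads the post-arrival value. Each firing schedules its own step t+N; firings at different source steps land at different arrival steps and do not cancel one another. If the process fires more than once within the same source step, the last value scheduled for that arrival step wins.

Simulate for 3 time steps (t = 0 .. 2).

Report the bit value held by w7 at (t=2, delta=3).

t0.Δ0 clk=0 w0=1 w4=0 w2=0 w3=0 w6=1 w7=1 w8=1 w9=1
t0.Δ1 clk=1 w0=1 w4=0 w2=0 w3=0 w6=1 w7=1 w8=1 w9=1
t0.Δ2 clk=1 w0=1 w4=0 w2=0 w3=0 w6=1 w7=0 w8=0 w9=1
t0.Δ3 clk=1 w0=1 w4=0 w2=0 w3=0 w6=0 w7=0 w8=0 w9=1
t1.Δ0 clk=1 w0=1 w4=0 w2=0 w3=0 w6=0 w7=0 w8=0 w9=1
t1.Δ1 clk=0 w0=1 w4=0 w2=0 w3=0 w6=0 w7=0 w8=0 w9=1
t2.Δ0 clk=0 w0=1 w4=0 w2=0 w3=0 w6=0 w7=0 w8=0 w9=1
t2.Δ1 clk=1 w0=1 w4=0 w2=0 w3=0 w6=0 w7=0 w8=0 w9=1
t2.Δ2 clk=1 w0=1 w4=0 w2=0 w3=0 w6=0 w7=1 w8=0 w9=1
t2.Δ3 clk=1 w0=1 w4=0 w2=0 w3=0 w6=1 w7=1 w8=0 w9=1

1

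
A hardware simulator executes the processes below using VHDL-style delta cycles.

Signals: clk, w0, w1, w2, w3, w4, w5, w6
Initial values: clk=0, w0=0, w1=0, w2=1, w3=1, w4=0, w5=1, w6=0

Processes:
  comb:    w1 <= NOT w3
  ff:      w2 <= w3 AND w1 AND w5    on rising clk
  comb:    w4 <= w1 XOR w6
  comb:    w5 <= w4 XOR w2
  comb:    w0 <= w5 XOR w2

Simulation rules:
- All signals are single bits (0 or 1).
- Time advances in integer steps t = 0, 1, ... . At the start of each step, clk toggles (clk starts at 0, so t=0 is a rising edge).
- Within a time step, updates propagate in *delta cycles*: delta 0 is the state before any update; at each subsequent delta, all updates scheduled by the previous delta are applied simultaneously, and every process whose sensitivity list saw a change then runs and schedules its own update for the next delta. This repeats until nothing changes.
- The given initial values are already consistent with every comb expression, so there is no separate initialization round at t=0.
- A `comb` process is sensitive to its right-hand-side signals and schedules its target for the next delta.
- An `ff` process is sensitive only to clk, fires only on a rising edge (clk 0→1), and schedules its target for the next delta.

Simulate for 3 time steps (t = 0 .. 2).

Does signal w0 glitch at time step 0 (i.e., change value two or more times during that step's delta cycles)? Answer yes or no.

yes

t=0 Δ0: w4=0 w1=0 w5=1 w6=0 w2=1 w3=1 clk=0 w0=0
  Δ1: clk:0→1
  Δ2: w2:1→0
  Δ3: w5:1→0, w0:0→1
  Δ4: w0:1→0
  (4Δ to stable)
t=1 Δ0: w4=0 w1=0 w5=0 w6=0 w2=0 w3=1 clk=1 w0=0
  Δ1: clk:1→0
  (1Δ to stable)
t=2 Δ0: w4=0 w1=0 w5=0 w6=0 w2=0 w3=1 clk=0 w0=0
  Δ1: clk:0→1
  (1Δ to stable)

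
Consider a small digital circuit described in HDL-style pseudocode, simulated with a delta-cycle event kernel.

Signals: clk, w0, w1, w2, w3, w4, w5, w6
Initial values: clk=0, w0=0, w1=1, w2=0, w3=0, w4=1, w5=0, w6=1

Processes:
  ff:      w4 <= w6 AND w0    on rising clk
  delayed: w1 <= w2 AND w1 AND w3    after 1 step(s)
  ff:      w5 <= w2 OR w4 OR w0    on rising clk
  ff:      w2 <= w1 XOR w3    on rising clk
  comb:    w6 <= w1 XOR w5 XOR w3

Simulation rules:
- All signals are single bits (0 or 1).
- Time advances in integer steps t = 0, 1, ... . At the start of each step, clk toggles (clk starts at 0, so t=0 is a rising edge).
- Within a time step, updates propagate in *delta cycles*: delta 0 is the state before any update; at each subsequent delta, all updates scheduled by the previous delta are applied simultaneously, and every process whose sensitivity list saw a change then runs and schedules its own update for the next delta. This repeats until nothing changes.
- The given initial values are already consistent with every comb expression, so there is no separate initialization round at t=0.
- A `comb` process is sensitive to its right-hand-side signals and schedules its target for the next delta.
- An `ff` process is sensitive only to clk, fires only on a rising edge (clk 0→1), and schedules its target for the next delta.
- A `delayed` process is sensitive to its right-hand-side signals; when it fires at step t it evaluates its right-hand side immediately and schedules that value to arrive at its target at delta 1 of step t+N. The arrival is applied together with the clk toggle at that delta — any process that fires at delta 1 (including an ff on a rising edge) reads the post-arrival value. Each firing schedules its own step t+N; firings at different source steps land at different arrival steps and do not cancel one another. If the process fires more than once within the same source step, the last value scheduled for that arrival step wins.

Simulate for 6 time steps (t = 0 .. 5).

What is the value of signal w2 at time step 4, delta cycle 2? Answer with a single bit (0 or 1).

0

t0.Δ0 w0=0 w2=0 w4=1 w6=1 clk=0 w5=0 w1=1 w3=0
t0.Δ1 w0=0 w2=0 w4=1 w6=1 clk=1 w5=0 w1=1 w3=0
t0.Δ2 w0=0 w2=1 w4=0 w6=1 clk=1 w5=1 w1=1 w3=0
t0.Δ3 w0=0 w2=1 w4=0 w6=0 clk=1 w5=1 w1=1 w3=0
t1.Δ0 w0=0 w2=1 w4=0 w6=0 clk=1 w5=1 w1=1 w3=0
t1.Δ1 w0=0 w2=1 w4=0 w6=0 clk=0 w5=1 w1=0 w3=0
t1.Δ2 w0=0 w2=1 w4=0 w6=1 clk=0 w5=1 w1=0 w3=0
t2.Δ0 w0=0 w2=1 w4=0 w6=1 clk=0 w5=1 w1=0 w3=0
t2.Δ1 w0=0 w2=1 w4=0 w6=1 clk=1 w5=1 w1=0 w3=0
t2.Δ2 w0=0 w2=0 w4=0 w6=1 clk=1 w5=1 w1=0 w3=0
t3.Δ0 w0=0 w2=0 w4=0 w6=1 clk=1 w5=1 w1=0 w3=0
t3.Δ1 w0=0 w2=0 w4=0 w6=1 clk=0 w5=1 w1=0 w3=0
t4.Δ0 w0=0 w2=0 w4=0 w6=1 clk=0 w5=1 w1=0 w3=0
t4.Δ1 w0=0 w2=0 w4=0 w6=1 clk=1 w5=1 w1=0 w3=0
t4.Δ2 w0=0 w2=0 w4=0 w6=1 clk=1 w5=0 w1=0 w3=0
t4.Δ3 w0=0 w2=0 w4=0 w6=0 clk=1 w5=0 w1=0 w3=0
t5.Δ0 w0=0 w2=0 w4=0 w6=0 clk=1 w5=0 w1=0 w3=0
t5.Δ1 w0=0 w2=0 w4=0 w6=0 clk=0 w5=0 w1=0 w3=0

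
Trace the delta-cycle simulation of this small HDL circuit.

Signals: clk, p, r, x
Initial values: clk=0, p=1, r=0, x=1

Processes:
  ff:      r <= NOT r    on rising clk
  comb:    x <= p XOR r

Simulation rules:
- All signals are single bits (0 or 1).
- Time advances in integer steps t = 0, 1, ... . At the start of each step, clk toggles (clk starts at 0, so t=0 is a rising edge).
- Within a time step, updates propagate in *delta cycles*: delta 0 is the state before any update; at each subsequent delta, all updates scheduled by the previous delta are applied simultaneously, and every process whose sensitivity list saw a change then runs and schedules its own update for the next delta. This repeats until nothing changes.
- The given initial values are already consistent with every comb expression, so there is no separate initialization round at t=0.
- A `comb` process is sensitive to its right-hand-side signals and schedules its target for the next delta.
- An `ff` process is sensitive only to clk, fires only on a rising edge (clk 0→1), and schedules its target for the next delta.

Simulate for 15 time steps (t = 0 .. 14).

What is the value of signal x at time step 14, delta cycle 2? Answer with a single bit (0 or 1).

0

[bits: x,clk,r,p]
t=0: Δ0=1001 Δ1=1101 Δ2=1111 Δ3=0111 | 3Δ
t=1: Δ0=0111 Δ1=0011 | 1Δ
t=2: Δ0=0011 Δ1=0111 Δ2=0101 Δ3=1101 | 3Δ
t=3: Δ0=1101 Δ1=1001 | 1Δ
t=4: Δ0=1001 Δ1=1101 Δ2=1111 Δ3=0111 | 3Δ
t=5: Δ0=0111 Δ1=0011 | 1Δ
t=6: Δ0=0011 Δ1=0111 Δ2=0101 Δ3=1101 | 3Δ
t=7: Δ0=1101 Δ1=1001 | 1Δ
t=8: Δ0=1001 Δ1=1101 Δ2=1111 Δ3=0111 | 3Δ
t=9: Δ0=0111 Δ1=0011 | 1Δ
t=10: Δ0=0011 Δ1=0111 Δ2=0101 Δ3=1101 | 3Δ
t=11: Δ0=1101 Δ1=1001 | 1Δ
t=12: Δ0=1001 Δ1=1101 Δ2=1111 Δ3=0111 | 3Δ
t=13: Δ0=0111 Δ1=0011 | 1Δ
t=14: Δ0=0011 Δ1=0111 Δ2=0101 Δ3=1101 | 3Δ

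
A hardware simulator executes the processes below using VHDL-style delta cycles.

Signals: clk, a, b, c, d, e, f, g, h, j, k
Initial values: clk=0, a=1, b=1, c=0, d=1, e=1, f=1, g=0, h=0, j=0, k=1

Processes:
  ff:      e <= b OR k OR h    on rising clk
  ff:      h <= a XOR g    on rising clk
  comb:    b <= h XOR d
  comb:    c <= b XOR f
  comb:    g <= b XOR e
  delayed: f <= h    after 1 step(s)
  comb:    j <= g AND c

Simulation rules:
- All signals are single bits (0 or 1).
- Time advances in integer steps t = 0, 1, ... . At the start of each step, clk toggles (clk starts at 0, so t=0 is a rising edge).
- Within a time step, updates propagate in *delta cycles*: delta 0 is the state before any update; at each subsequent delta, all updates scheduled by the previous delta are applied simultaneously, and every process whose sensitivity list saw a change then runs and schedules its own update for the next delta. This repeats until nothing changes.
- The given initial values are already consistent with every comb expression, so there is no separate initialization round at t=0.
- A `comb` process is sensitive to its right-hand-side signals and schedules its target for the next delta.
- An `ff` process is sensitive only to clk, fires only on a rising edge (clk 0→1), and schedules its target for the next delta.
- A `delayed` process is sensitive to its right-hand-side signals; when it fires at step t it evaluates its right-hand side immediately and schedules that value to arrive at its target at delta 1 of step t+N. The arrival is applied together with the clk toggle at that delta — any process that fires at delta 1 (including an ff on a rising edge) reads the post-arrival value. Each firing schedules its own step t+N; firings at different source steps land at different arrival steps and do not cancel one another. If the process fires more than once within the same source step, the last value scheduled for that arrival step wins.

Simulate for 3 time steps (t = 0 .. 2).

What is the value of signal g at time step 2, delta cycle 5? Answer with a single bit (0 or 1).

0

t0.Δ0 j=0 clk=0 c=0 d=1 e=1 g=0 f=1 a=1 b=1 h=0 k=1
t0.Δ1 j=0 clk=1 c=0 d=1 e=1 g=0 f=1 a=1 b=1 h=0 k=1
t0.Δ2 j=0 clk=1 c=0 d=1 e=1 g=0 f=1 a=1 b=1 h=1 k=1
t0.Δ3 j=0 clk=1 c=0 d=1 e=1 g=0 f=1 a=1 b=0 h=1 k=1
t0.Δ4 j=0 clk=1 c=1 d=1 e=1 g=1 f=1 a=1 b=0 h=1 k=1
t0.Δ5 j=1 clk=1 c=1 d=1 e=1 g=1 f=1 a=1 b=0 h=1 k=1
t1.Δ0 j=1 clk=1 c=1 d=1 e=1 g=1 f=1 a=1 b=0 h=1 k=1
t1.Δ1 j=1 clk=0 c=1 d=1 e=1 g=1 f=1 a=1 b=0 h=1 k=1
t2.Δ0 j=1 clk=0 c=1 d=1 e=1 g=1 f=1 a=1 b=0 h=1 k=1
t2.Δ1 j=1 clk=1 c=1 d=1 e=1 g=1 f=1 a=1 b=0 h=1 k=1
t2.Δ2 j=1 clk=1 c=1 d=1 e=1 g=1 f=1 a=1 b=0 h=0 k=1
t2.Δ3 j=1 clk=1 c=1 d=1 e=1 g=1 f=1 a=1 b=1 h=0 k=1
t2.Δ4 j=1 clk=1 c=0 d=1 e=1 g=0 f=1 a=1 b=1 h=0 k=1
t2.Δ5 j=0 clk=1 c=0 d=1 e=1 g=0 f=1 a=1 b=1 h=0 k=1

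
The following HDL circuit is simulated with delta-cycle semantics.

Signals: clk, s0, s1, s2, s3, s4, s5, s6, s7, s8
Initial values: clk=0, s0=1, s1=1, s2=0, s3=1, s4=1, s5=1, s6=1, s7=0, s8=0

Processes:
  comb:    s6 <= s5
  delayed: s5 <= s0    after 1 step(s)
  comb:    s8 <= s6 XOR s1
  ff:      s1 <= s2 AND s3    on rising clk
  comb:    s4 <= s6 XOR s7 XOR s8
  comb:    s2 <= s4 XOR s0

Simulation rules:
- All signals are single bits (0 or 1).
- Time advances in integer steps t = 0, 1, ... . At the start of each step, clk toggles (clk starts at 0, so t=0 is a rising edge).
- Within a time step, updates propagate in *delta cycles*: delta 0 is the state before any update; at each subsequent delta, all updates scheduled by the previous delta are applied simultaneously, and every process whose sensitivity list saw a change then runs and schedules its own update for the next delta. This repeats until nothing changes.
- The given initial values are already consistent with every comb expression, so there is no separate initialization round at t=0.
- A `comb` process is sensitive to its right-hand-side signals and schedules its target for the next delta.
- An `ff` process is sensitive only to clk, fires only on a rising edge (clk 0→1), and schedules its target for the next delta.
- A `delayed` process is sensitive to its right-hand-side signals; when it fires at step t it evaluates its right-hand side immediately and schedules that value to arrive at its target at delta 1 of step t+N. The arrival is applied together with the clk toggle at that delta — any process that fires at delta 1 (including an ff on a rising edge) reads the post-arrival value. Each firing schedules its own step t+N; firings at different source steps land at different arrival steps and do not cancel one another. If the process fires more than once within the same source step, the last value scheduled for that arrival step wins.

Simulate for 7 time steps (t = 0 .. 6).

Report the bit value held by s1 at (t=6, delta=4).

1

t=0 Δ0: s5=1 s0=1 s8=0 clk=0 s1=1 s7=0 s3=1 s6=1 s2=0 s4=1
  Δ1: clk:0→1
  Δ2: s1:1→0
  Δ3: s8:0→1
  Δ4: s4:1→0
  Δ5: s2:0→1
  (5Δ to stable)
t=1 Δ0: s5=1 s0=1 s8=1 clk=1 s1=0 s7=0 s3=1 s6=1 s2=1 s4=0
  Δ1: clk:1→0
  (1Δ to stable)
t=2 Δ0: s5=1 s0=1 s8=1 clk=0 s1=0 s7=0 s3=1 s6=1 s2=1 s4=0
  Δ1: clk:0→1
  Δ2: s1:0→1
  Δ3: s8:1→0
  Δ4: s4:0→1
  Δ5: s2:1→0
  (5Δ to stable)
t=3 Δ0: s5=1 s0=1 s8=0 clk=1 s1=1 s7=0 s3=1 s6=1 s2=0 s4=1
  Δ1: clk:1→0
  (1Δ to stable)
t=4 Δ0: s5=1 s0=1 s8=0 clk=0 s1=1 s7=0 s3=1 s6=1 s2=0 s4=1
  Δ1: clk:0→1
  Δ2: s1:1→0
  Δ3: s8:0→1
  Δ4: s4:1→0
  Δ5: s2:0→1
  (5Δ to stable)
t=5 Δ0: s5=1 s0=1 s8=1 clk=1 s1=0 s7=0 s3=1 s6=1 s2=1 s4=0
  Δ1: clk:1→0
  (1Δ to stable)
t=6 Δ0: s5=1 s0=1 s8=1 clk=0 s1=0 s7=0 s3=1 s6=1 s2=1 s4=0
  Δ1: clk:0→1
  Δ2: s1:0→1
  Δ3: s8:1→0
  Δ4: s4:0→1
  Δ5: s2:1→0
  (5Δ to stable)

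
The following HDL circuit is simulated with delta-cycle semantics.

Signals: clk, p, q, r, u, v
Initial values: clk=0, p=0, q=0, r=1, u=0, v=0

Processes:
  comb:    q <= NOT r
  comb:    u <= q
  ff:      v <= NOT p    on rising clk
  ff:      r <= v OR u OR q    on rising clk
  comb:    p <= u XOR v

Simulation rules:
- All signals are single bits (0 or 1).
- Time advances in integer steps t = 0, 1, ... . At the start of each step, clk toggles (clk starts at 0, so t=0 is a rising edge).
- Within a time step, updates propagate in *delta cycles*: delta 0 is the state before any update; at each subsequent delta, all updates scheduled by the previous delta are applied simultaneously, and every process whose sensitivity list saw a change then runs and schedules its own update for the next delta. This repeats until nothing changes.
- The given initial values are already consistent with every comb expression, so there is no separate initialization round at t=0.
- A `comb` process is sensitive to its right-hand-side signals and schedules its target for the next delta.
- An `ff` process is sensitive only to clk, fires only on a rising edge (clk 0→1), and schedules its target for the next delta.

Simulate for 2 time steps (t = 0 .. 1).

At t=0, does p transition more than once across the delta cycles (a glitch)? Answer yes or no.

yes

t0.Δ0 u=0 v=0 r=1 clk=0 q=0 p=0
t0.Δ1 u=0 v=0 r=1 clk=1 q=0 p=0
t0.Δ2 u=0 v=1 r=0 clk=1 q=0 p=0
t0.Δ3 u=0 v=1 r=0 clk=1 q=1 p=1
t0.Δ4 u=1 v=1 r=0 clk=1 q=1 p=1
t0.Δ5 u=1 v=1 r=0 clk=1 q=1 p=0
t1.Δ0 u=1 v=1 r=0 clk=1 q=1 p=0
t1.Δ1 u=1 v=1 r=0 clk=0 q=1 p=0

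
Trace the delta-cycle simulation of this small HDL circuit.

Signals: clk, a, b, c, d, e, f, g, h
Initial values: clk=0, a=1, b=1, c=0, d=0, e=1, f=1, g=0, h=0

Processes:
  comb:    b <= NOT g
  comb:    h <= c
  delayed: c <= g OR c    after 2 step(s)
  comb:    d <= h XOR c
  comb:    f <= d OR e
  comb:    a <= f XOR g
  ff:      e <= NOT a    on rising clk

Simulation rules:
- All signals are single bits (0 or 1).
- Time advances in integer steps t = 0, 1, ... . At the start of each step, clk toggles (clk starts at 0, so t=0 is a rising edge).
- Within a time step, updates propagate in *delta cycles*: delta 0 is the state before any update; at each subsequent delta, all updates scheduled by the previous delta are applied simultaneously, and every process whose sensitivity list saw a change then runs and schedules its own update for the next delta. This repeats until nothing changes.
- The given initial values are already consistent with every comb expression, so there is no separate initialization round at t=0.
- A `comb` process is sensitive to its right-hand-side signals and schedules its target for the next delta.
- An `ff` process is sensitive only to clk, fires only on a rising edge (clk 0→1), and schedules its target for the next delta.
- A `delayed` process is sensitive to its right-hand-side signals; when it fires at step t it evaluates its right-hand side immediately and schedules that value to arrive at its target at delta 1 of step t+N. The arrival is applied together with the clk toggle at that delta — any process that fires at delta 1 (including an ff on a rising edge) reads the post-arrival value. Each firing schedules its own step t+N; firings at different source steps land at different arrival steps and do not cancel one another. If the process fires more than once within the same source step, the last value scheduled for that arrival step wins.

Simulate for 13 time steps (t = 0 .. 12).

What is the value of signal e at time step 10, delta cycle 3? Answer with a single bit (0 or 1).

[bits: d,a,h,clk,c,f,b,e,g]
t=0: Δ0=010001110 Δ1=010101110 Δ2=010101100 Δ3=010100100 Δ4=000100100 | 4Δ
t=1: Δ0=000100100 Δ1=000000100 | 1Δ
t=2: Δ0=000000100 Δ1=000100100 Δ2=000100110 Δ3=000101110 Δ4=010101110 | 4Δ
t=3: Δ0=010101110 Δ1=010001110 | 1Δ
t=4: Δ0=010001110 Δ1=010101110 Δ2=010101100 Δ3=010100100 Δ4=000100100 | 4Δ
t=5: Δ0=000100100 Δ1=000000100 | 1Δ
t=6: Δ0=000000100 Δ1=000100100 Δ2=000100110 Δ3=000101110 Δ4=010101110 | 4Δ
t=7: Δ0=010101110 Δ1=010001110 | 1Δ
t=8: Δ0=010001110 Δ1=010101110 Δ2=010101100 Δ3=010100100 Δ4=000100100 | 4Δ
t=9: Δ0=000100100 Δ1=000000100 | 1Δ
t=10: Δ0=000000100 Δ1=000100100 Δ2=000100110 Δ3=000101110 Δ4=010101110 | 4Δ
t=11: Δ0=010101110 Δ1=010001110 | 1Δ
t=12: Δ0=010001110 Δ1=010101110 Δ2=010101100 Δ3=010100100 Δ4=000100100 | 4Δ

1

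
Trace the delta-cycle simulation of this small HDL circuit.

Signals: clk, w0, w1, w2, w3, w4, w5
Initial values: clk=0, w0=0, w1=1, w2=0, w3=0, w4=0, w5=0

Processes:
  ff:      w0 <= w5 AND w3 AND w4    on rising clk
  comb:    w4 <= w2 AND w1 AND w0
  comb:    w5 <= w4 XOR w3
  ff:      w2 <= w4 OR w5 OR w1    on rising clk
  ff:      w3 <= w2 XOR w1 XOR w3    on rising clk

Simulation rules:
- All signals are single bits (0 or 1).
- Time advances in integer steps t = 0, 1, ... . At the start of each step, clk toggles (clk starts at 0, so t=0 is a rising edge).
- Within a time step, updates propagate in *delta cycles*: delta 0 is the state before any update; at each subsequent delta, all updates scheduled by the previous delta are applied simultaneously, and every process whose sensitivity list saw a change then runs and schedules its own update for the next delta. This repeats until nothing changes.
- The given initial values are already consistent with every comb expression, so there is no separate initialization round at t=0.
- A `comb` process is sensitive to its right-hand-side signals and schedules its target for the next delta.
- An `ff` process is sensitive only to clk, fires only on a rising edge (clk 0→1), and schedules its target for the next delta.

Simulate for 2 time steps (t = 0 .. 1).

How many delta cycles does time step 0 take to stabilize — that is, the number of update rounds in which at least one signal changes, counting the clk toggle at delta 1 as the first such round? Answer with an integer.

t=0 Δ0: clk=0 w4=0 w1=1 w3=0 w0=0 w2=0 w5=0
  Δ1: clk:0→1
  Δ2: w3:0→1, w2:0→1
  Δ3: w5:0→1
  (3Δ to stable)
t=1 Δ0: clk=1 w4=0 w1=1 w3=1 w0=0 w2=1 w5=1
  Δ1: clk:1→0
  (1Δ to stable)

3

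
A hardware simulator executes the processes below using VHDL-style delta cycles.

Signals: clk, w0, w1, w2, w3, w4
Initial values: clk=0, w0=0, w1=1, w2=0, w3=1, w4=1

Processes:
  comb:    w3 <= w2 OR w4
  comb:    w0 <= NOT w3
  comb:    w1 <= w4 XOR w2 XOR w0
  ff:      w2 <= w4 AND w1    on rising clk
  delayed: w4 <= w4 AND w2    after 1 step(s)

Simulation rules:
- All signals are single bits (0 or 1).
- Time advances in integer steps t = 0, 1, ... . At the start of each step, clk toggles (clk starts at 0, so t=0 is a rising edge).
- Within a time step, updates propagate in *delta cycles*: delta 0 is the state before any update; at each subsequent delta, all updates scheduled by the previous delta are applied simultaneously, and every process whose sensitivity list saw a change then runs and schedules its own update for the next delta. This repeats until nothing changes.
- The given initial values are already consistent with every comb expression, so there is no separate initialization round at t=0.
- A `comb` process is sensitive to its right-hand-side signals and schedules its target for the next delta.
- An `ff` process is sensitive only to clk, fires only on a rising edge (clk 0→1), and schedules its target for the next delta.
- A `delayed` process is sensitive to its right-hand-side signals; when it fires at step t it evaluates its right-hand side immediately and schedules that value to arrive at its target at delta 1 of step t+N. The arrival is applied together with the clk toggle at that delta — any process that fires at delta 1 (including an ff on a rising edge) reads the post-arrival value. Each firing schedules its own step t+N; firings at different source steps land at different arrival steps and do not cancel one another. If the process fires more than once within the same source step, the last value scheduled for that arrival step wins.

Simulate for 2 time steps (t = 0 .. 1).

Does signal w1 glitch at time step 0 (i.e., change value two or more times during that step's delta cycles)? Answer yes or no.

no

t=0 Δ0: w3=1 w1=1 w4=1 clk=0 w0=0 w2=0
  Δ1: clk:0→1
  Δ2: w2:0→1
  Δ3: w1:1→0
  (3Δ to stable)
t=1 Δ0: w3=1 w1=0 w4=1 clk=1 w0=0 w2=1
  Δ1: clk:1→0
  (1Δ to stable)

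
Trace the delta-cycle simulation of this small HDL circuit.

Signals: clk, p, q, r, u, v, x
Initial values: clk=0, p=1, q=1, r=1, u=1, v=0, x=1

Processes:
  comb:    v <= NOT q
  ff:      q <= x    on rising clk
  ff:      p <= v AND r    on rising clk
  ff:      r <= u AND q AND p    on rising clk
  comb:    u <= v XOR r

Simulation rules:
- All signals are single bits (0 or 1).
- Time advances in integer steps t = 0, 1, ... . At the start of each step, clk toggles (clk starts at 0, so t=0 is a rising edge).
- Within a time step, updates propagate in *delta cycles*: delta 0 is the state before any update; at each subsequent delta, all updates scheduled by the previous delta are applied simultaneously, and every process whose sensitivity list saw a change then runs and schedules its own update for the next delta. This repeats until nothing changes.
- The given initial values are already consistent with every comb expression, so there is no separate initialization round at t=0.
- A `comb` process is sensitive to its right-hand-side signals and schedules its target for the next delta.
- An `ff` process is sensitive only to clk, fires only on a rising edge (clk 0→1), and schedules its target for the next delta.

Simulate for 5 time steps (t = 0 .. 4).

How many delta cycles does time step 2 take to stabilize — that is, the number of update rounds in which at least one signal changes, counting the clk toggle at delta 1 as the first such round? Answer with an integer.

[bits: clk,p,q,v,r,x,u]
t=0: Δ0=0110111 Δ1=1110111 Δ2=1010111 | 2Δ
t=1: Δ0=1010111 Δ1=0010111 | 1Δ
t=2: Δ0=0010111 Δ1=1010111 Δ2=1010011 Δ3=1010010 | 3Δ
t=3: Δ0=1010010 Δ1=0010010 | 1Δ
t=4: Δ0=0010010 Δ1=1010010 | 1Δ

3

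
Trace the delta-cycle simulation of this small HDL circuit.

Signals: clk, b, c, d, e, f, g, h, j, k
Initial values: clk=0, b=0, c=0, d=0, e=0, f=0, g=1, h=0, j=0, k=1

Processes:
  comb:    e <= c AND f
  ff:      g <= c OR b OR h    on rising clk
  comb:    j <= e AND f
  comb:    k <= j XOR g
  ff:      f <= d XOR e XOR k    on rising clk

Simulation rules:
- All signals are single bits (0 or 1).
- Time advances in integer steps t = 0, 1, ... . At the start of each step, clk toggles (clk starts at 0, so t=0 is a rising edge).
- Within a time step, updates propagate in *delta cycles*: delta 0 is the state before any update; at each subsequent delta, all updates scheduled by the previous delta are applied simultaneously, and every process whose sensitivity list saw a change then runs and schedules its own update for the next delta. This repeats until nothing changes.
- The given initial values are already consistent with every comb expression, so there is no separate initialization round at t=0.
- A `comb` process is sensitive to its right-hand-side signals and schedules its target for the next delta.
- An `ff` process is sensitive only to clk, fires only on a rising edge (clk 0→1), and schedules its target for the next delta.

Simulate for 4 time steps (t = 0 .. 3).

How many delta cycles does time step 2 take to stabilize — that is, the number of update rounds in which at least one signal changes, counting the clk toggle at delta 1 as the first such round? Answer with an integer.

2

t0.Δ0 h=0 j=0 g=1 e=0 b=0 f=0 c=0 k=1 d=0 clk=0
t0.Δ1 h=0 j=0 g=1 e=0 b=0 f=0 c=0 k=1 d=0 clk=1
t0.Δ2 h=0 j=0 g=0 e=0 b=0 f=1 c=0 k=1 d=0 clk=1
t0.Δ3 h=0 j=0 g=0 e=0 b=0 f=1 c=0 k=0 d=0 clk=1
t1.Δ0 h=0 j=0 g=0 e=0 b=0 f=1 c=0 k=0 d=0 clk=1
t1.Δ1 h=0 j=0 g=0 e=0 b=0 f=1 c=0 k=0 d=0 clk=0
t2.Δ0 h=0 j=0 g=0 e=0 b=0 f=1 c=0 k=0 d=0 clk=0
t2.Δ1 h=0 j=0 g=0 e=0 b=0 f=1 c=0 k=0 d=0 clk=1
t2.Δ2 h=0 j=0 g=0 e=0 b=0 f=0 c=0 k=0 d=0 clk=1
t3.Δ0 h=0 j=0 g=0 e=0 b=0 f=0 c=0 k=0 d=0 clk=1
t3.Δ1 h=0 j=0 g=0 e=0 b=0 f=0 c=0 k=0 d=0 clk=0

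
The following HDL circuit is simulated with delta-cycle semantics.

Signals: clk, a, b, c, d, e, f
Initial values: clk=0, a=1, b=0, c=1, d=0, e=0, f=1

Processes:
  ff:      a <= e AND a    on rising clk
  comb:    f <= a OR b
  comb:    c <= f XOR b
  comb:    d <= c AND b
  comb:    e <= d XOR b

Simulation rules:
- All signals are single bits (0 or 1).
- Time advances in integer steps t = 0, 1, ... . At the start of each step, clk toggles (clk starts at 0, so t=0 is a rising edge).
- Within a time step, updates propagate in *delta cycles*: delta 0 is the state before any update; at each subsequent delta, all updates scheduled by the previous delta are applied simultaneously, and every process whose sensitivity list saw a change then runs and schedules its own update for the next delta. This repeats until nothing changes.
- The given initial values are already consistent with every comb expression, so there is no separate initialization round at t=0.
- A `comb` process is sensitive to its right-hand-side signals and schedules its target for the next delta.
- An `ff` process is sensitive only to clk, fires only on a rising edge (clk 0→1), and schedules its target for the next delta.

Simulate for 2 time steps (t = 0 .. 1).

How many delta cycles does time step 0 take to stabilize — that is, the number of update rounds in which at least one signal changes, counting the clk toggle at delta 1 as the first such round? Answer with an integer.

[bits: c,b,d,a,clk,e,f]
t=0: Δ0=1001001 Δ1=1001101 Δ2=1000101 Δ3=1000100 Δ4=0000100 | 4Δ
t=1: Δ0=0000100 Δ1=0000000 | 1Δ

4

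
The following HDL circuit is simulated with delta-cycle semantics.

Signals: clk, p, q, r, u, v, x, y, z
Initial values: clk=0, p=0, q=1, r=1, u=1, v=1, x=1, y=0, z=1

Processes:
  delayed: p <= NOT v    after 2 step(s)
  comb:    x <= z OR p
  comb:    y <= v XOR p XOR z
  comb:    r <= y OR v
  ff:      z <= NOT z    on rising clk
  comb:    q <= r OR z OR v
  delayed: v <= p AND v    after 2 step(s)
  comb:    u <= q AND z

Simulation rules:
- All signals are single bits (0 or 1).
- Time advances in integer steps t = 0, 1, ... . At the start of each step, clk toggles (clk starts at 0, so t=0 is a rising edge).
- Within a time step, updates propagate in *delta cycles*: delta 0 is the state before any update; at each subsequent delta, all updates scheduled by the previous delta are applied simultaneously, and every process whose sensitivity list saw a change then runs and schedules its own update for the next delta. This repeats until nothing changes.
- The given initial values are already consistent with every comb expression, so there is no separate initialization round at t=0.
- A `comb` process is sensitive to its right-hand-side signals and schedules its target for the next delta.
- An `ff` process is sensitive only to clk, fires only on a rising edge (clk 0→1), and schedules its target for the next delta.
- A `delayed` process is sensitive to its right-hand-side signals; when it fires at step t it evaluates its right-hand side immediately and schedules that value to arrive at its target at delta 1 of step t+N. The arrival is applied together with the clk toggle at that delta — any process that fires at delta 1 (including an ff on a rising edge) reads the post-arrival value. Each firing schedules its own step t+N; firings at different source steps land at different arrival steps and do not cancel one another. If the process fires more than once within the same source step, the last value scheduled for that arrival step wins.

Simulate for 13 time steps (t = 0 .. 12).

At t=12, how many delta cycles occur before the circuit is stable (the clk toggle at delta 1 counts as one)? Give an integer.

t=0 Δ0: clk=0 r=1 x=1 u=1 p=0 q=1 v=1 z=1 y=0
  Δ1: clk:0→1
  Δ2: z:1→0
  Δ3: x:1→0, u:1→0, y:0→1
  (3Δ to stable)
t=1 Δ0: clk=1 r=1 x=0 u=0 p=0 q=1 v=1 z=0 y=1
  Δ1: clk:1→0
  (1Δ to stable)
t=2 Δ0: clk=0 r=1 x=0 u=0 p=0 q=1 v=1 z=0 y=1
  Δ1: clk:0→1
  Δ2: z:0→1
  Δ3: x:0→1, u:0→1, y:1→0
  (3Δ to stable)
t=3 Δ0: clk=1 r=1 x=1 u=1 p=0 q=1 v=1 z=1 y=0
  Δ1: clk:1→0
  (1Δ to stable)
t=4 Δ0: clk=0 r=1 x=1 u=1 p=0 q=1 v=1 z=1 y=0
  Δ1: clk:0→1
  Δ2: z:1→0
  Δ3: x:1→0, u:1→0, y:0→1
  (3Δ to stable)
t=5 Δ0: clk=1 r=1 x=0 u=0 p=0 q=1 v=1 z=0 y=1
  Δ1: clk:1→0
  (1Δ to stable)
t=6 Δ0: clk=0 r=1 x=0 u=0 p=0 q=1 v=1 z=0 y=1
  Δ1: clk:0→1
  Δ2: z:0→1
  Δ3: x:0→1, u:0→1, y:1→0
  (3Δ to stable)
t=7 Δ0: clk=1 r=1 x=1 u=1 p=0 q=1 v=1 z=1 y=0
  Δ1: clk:1→0
  (1Δ to stable)
t=8 Δ0: clk=0 r=1 x=1 u=1 p=0 q=1 v=1 z=1 y=0
  Δ1: clk:0→1
  Δ2: z:1→0
  Δ3: x:1→0, u:1→0, y:0→1
  (3Δ to stable)
t=9 Δ0: clk=1 r=1 x=0 u=0 p=0 q=1 v=1 z=0 y=1
  Δ1: clk:1→0
  (1Δ to stable)
t=10 Δ0: clk=0 r=1 x=0 u=0 p=0 q=1 v=1 z=0 y=1
  Δ1: clk:0→1
  Δ2: z:0→1
  Δ3: x:0→1, u:0→1, y:1→0
  (3Δ to stable)
t=11 Δ0: clk=1 r=1 x=1 u=1 p=0 q=1 v=1 z=1 y=0
  Δ1: clk:1→0
  (1Δ to stable)
t=12 Δ0: clk=0 r=1 x=1 u=1 p=0 q=1 v=1 z=1 y=0
  Δ1: clk:0→1
  Δ2: z:1→0
  Δ3: x:1→0, u:1→0, y:0→1
  (3Δ to stable)

3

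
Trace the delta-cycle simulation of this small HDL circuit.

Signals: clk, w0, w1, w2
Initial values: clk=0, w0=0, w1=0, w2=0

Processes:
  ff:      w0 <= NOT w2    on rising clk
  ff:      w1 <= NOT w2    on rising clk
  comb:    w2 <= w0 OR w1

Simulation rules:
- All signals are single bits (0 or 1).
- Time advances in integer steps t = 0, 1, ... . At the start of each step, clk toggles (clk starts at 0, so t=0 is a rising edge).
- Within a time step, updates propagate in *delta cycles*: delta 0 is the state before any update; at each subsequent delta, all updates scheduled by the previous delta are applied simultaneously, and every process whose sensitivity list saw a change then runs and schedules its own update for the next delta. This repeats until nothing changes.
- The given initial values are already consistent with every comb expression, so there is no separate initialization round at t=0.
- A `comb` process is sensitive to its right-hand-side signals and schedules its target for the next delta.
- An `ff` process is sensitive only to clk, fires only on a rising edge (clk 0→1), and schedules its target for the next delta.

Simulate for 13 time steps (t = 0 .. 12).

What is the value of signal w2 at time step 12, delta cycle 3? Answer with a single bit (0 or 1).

t0.Δ0 w0=0 clk=0 w1=0 w2=0
t0.Δ1 w0=0 clk=1 w1=0 w2=0
t0.Δ2 w0=1 clk=1 w1=1 w2=0
t0.Δ3 w0=1 clk=1 w1=1 w2=1
t1.Δ0 w0=1 clk=1 w1=1 w2=1
t1.Δ1 w0=1 clk=0 w1=1 w2=1
t2.Δ0 w0=1 clk=0 w1=1 w2=1
t2.Δ1 w0=1 clk=1 w1=1 w2=1
t2.Δ2 w0=0 clk=1 w1=0 w2=1
t2.Δ3 w0=0 clk=1 w1=0 w2=0
t3.Δ0 w0=0 clk=1 w1=0 w2=0
t3.Δ1 w0=0 clk=0 w1=0 w2=0
t4.Δ0 w0=0 clk=0 w1=0 w2=0
t4.Δ1 w0=0 clk=1 w1=0 w2=0
t4.Δ2 w0=1 clk=1 w1=1 w2=0
t4.Δ3 w0=1 clk=1 w1=1 w2=1
t5.Δ0 w0=1 clk=1 w1=1 w2=1
t5.Δ1 w0=1 clk=0 w1=1 w2=1
t6.Δ0 w0=1 clk=0 w1=1 w2=1
t6.Δ1 w0=1 clk=1 w1=1 w2=1
t6.Δ2 w0=0 clk=1 w1=0 w2=1
t6.Δ3 w0=0 clk=1 w1=0 w2=0
t7.Δ0 w0=0 clk=1 w1=0 w2=0
t7.Δ1 w0=0 clk=0 w1=0 w2=0
t8.Δ0 w0=0 clk=0 w1=0 w2=0
t8.Δ1 w0=0 clk=1 w1=0 w2=0
t8.Δ2 w0=1 clk=1 w1=1 w2=0
t8.Δ3 w0=1 clk=1 w1=1 w2=1
t9.Δ0 w0=1 clk=1 w1=1 w2=1
t9.Δ1 w0=1 clk=0 w1=1 w2=1
t10.Δ0 w0=1 clk=0 w1=1 w2=1
t10.Δ1 w0=1 clk=1 w1=1 w2=1
t10.Δ2 w0=0 clk=1 w1=0 w2=1
t10.Δ3 w0=0 clk=1 w1=0 w2=0
t11.Δ0 w0=0 clk=1 w1=0 w2=0
t11.Δ1 w0=0 clk=0 w1=0 w2=0
t12.Δ0 w0=0 clk=0 w1=0 w2=0
t12.Δ1 w0=0 clk=1 w1=0 w2=0
t12.Δ2 w0=1 clk=1 w1=1 w2=0
t12.Δ3 w0=1 clk=1 w1=1 w2=1

1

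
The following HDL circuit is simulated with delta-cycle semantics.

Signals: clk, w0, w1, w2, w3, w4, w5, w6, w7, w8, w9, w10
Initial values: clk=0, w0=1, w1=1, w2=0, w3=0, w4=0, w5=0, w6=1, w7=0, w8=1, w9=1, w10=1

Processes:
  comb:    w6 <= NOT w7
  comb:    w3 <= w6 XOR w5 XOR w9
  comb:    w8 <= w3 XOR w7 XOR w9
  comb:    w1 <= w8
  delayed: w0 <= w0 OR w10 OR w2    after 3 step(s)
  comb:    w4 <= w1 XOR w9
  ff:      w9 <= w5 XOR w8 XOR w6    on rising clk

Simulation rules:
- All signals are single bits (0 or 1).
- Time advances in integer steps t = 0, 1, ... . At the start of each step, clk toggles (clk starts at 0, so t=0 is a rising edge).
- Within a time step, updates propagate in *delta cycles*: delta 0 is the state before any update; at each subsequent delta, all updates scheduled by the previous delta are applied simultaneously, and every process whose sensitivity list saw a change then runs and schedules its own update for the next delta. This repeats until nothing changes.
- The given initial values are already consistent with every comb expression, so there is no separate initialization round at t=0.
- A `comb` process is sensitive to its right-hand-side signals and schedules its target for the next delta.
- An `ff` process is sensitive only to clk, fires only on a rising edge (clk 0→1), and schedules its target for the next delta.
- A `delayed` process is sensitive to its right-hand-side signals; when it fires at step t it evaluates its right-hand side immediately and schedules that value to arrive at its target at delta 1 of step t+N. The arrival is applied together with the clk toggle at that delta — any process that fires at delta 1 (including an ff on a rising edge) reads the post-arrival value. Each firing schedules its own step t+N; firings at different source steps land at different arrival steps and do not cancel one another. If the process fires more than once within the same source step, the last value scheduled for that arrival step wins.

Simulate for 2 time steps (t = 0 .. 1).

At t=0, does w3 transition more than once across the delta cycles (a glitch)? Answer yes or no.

t=0 Δ0: w8=1 w1=1 w0=1 w10=1 w9=1 w2=0 w5=0 w7=0 w4=0 clk=0 w6=1 w3=0
  Δ1: clk:0→1
  Δ2: w9:1→0
  Δ3: w8:1→0, w4:0→1, w3:0→1
  Δ4: w8:0→1, w1:1→0
  Δ5: w1:0→1, w4:1→0
  Δ6: w4:0→1
  (6Δ to stable)
t=1 Δ0: w8=1 w1=1 w0=1 w10=1 w9=0 w2=0 w5=0 w7=0 w4=1 clk=1 w6=1 w3=1
  Δ1: clk:1→0
  (1Δ to stable)

no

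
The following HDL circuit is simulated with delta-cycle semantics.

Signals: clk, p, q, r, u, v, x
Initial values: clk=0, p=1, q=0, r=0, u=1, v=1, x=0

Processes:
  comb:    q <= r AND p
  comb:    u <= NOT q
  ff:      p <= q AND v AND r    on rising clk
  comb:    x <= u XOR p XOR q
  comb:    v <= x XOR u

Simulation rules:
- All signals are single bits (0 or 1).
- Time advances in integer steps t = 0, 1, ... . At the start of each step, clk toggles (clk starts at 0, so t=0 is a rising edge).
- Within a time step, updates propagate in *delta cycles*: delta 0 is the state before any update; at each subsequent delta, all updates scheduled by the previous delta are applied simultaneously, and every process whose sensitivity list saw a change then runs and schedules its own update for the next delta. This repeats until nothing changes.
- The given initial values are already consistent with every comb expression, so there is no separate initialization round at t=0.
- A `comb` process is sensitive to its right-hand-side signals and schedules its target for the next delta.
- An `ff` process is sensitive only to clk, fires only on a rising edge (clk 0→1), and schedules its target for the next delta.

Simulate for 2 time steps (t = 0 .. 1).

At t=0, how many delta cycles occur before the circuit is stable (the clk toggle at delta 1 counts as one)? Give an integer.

t0.Δ0 clk=0 q=0 u=1 x=0 p=1 r=0 v=1
t0.Δ1 clk=1 q=0 u=1 x=0 p=1 r=0 v=1
t0.Δ2 clk=1 q=0 u=1 x=0 p=0 r=0 v=1
t0.Δ3 clk=1 q=0 u=1 x=1 p=0 r=0 v=1
t0.Δ4 clk=1 q=0 u=1 x=1 p=0 r=0 v=0
t1.Δ0 clk=1 q=0 u=1 x=1 p=0 r=0 v=0
t1.Δ1 clk=0 q=0 u=1 x=1 p=0 r=0 v=0

4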